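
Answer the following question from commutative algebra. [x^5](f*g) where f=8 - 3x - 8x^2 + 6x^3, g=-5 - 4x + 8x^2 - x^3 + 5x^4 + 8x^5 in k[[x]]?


[x^5] = sum a_i*b_j, i+j=5
  8*8=64
  -3*5=-15
  -8*-1=8
  6*8=48
Sum=105


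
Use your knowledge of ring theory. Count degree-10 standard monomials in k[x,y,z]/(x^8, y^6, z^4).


Need i<8, j<6, k<4 with i+j+k=10.
For each i, j ranges over max(0,10-i-3)..min(5,10-i):
  i=0: j in [7,5] -> 0
  i=1: j in [6,5] -> 0
  i=2: j in [5,5] -> 1
  i=3: j in [4,5] -> 2
  i=4: j in [3,5] -> 3
  i=5: j in [2,5] -> 4
  i=6: j in [1,4] -> 4
  i=7: j in [0,3] -> 4
H(10) = 0+0+1+2+3+4+4+4 = 18


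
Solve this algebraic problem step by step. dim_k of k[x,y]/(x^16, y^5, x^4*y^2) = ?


k[x,y]/I, I = (x^16, y^5, x^4*y^2)
Rect: 16x5=80. Corner: (16-4)x(5-2)=36.
dim = 80-36 = 44


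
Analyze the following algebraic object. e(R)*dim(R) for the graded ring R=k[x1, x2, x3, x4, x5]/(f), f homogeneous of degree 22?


e(R)=deg(f)=22, dim(R)=5-1=4
e*dim=22*4=88


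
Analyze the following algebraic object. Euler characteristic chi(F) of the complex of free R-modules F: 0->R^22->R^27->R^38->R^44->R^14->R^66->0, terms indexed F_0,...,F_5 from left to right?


chi = sum (-1)^i * rank:
(-1)^0*22=22
(-1)^1*27=-27
(-1)^2*38=38
(-1)^3*44=-44
(-1)^4*14=14
(-1)^5*66=-66
chi=-63


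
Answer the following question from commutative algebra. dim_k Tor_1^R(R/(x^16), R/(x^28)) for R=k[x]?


Tor_1(R/I,R/J)=(I cap J)/IJ=(x^28)/(x^44)
dim=44-28=min(16,28)=16


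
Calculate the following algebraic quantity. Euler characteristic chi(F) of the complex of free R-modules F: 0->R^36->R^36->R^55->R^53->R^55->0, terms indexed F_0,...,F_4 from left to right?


chi = sum (-1)^i * rank:
(-1)^0*36=36
(-1)^1*36=-36
(-1)^2*55=55
(-1)^3*53=-53
(-1)^4*55=55
chi=57


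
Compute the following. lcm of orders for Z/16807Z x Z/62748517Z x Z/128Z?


Exponent = lcm of the cyclic orders; pairwise coprime => product.
7^5*13^7*2^7=16807*62748517*128=134990633628032


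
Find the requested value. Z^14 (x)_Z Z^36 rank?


rank(M(x)N) = rank(M)*rank(N)
14*36 = 504


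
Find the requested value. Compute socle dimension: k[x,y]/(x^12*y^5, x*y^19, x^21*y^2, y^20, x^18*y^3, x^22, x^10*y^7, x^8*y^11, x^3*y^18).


Socle = ann(m) = span of standard monomials u with x*u, y*u in I (staircase corners).
Minimal generators: x^22, x^21*y^2, x^18*y^3, x^12*y^5, x^10*y^7, x^8*y^11, x^3*y^18, x*y^19, y^20
Corners: y^19, x^2y^18, x^7y^17, x^9y^10, x^11y^6, x^17y^4, x^20y^2, x^21y
Socle dim=8


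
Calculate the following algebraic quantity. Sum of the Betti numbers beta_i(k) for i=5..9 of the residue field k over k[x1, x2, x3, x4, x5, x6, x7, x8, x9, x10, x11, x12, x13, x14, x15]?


Koszul resolution: beta_i(k)=C(n,i), n=15
C(15,5)=3003, C(15,6)=5005, C(15,7)=6435, C(15,8)=6435, C(15,9)=5005
Sum=25883


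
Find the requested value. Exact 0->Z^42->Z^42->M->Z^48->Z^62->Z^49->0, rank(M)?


Alt sum=0:
(-1)^0*42 + (-1)^1*42 + (-1)^2*? + (-1)^3*48 + (-1)^4*62 + (-1)^5*49=0
rank(M)=35


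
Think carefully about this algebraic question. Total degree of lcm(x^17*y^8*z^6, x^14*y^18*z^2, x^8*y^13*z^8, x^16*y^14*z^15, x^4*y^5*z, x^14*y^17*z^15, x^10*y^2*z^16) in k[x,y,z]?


lcm = componentwise max:
x: max(17,14,8,16,4,14,10)=17
y: max(8,18,13,14,5,17,2)=18
z: max(6,2,8,15,1,15,16)=16
Total=17+18+16=51


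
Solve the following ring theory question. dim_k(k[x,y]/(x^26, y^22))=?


Basis: x^i*y^j, i<26, j<22
26*22=572


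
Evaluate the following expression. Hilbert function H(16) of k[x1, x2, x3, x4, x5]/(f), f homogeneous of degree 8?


C(20,4)-C(12,4)=4845-495=4350


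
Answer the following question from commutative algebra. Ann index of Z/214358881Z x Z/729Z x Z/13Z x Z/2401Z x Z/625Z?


Exponent = lcm of the cyclic orders; pairwise coprime => product.
11^8*3^6*13^1*7^4*5^4=214358881*729*13*2401*625=3048488347302523125


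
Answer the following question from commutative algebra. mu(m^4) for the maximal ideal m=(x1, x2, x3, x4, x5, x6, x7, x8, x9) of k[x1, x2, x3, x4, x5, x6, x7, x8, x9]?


Graded Nakayama: mu(m^d) = dim_k (m^d/m^(d+1)) = #degree-4 monomials in 9 vars
C(n+d-1,d)=C(12,4)=495


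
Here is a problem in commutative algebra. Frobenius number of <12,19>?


gcd(12,19)=1 => F=ab-a-b=12*19-12-19=228-31=197


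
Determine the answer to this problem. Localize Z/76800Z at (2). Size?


2-primary part: 76800=2^10*75
Size=2^10=1024


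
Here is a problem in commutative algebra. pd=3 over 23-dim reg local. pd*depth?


pd+depth=23
depth=23-3=20
pd*depth=3*20=60


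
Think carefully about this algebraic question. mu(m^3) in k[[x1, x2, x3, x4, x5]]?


C(n+d-1,d)=C(7,3)=35


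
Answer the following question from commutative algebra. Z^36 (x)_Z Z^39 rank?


rank(M(x)N) = rank(M)*rank(N)
36*39 = 1404


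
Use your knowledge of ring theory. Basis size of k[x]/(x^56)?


Basis: 1,x,...,x^55
dim=56


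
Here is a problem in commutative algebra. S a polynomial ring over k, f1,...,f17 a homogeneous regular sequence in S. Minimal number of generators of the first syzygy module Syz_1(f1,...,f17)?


Regular sequence => Koszul complex is the minimal free resolution.
Syz_1 minimally generated by Koszul relations f_i*e_j - f_j*e_i (i<j): mu(Syz_1) = beta_2 = C(m,2) = m(m-1)/2
m=17
17*16/2 = 136


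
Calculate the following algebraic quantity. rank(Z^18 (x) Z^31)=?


rank(M(x)N) = rank(M)*rank(N)
18*31 = 558


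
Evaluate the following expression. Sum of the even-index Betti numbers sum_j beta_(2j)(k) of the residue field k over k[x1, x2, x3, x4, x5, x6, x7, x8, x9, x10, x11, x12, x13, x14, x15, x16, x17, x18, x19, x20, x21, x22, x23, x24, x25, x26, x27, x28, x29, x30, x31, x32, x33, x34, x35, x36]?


Koszul resolution: beta_i(k)=C(n,i), n=36
sum_even C(36,i) = 2^(n-1) = 2^35 = 34359738368


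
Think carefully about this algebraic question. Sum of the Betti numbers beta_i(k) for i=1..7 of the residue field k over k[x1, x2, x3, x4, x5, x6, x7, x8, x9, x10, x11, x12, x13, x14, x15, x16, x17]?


Koszul resolution: beta_i(k)=C(n,i), n=17
C(17,1)=17, C(17,2)=136, C(17,3)=680, C(17,4)=2380, C(17,5)=6188, C(17,6)=12376, C(17,7)=19448
Sum=41225


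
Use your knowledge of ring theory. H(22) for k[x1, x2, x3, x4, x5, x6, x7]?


C(d+n-1,n-1)=C(28,6)=376740


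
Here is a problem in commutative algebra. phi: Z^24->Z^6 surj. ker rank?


rank(ker) = 24-6 = 18


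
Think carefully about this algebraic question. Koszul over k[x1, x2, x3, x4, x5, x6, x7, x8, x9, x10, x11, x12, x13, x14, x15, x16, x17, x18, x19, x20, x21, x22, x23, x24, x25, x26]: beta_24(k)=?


C(n,i)=C(26,24)=325


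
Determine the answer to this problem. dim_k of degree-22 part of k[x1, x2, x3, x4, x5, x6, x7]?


C(d+n-1,n-1)=C(28,6)=376740


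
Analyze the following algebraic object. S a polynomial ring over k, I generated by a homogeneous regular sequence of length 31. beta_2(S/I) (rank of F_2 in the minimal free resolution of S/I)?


Regular sequence => Koszul complex is the minimal free resolution.
Syz_1 minimally generated by Koszul relations f_i*e_j - f_j*e_i (i<j): mu(Syz_1) = beta_2 = C(m,2) = m(m-1)/2
m=31
31*30/2 = 465


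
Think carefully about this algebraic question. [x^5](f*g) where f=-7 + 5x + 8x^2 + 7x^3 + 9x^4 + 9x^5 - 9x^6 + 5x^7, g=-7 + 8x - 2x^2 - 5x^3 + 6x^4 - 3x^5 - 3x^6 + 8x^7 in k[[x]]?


[x^5] = sum a_i*b_j, i+j=5
  -7*-3=21
  5*6=30
  8*-5=-40
  7*-2=-14
  9*8=72
  9*-7=-63
Sum=6


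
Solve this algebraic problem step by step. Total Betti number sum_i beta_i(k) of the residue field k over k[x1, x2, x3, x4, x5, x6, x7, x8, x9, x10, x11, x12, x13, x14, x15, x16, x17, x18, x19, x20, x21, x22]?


Koszul resolution: beta_i(k)=C(n,i), n=22
sum_i C(22,i) = 2^22 = 4194304


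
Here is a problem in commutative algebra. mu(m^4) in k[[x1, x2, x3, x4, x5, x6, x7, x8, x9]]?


C(n+d-1,d)=C(12,4)=495


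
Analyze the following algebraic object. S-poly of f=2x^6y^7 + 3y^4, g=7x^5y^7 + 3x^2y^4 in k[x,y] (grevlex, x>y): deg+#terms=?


LT(f)=2x^6y^7, LT(g)=7x^5y^7
lcm(LM)=x^6y^7
S(f,g) (scaled by 14 to clear denominators) = 7*f - 2x*g = -6x^3y^4 + 21y^4
2 terms, deg 7.
7+2=9


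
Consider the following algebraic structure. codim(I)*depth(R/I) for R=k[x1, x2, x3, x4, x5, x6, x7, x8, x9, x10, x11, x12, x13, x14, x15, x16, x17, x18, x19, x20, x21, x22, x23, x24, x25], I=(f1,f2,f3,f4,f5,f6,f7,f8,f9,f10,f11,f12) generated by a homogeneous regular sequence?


codim=12, depth=dim(R/I)=25-12=13
Product=12*13=156


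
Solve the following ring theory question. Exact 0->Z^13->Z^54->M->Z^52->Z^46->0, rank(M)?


Alt sum=0:
(-1)^0*13 + (-1)^1*54 + (-1)^2*? + (-1)^3*52 + (-1)^4*46=0
rank(M)=47


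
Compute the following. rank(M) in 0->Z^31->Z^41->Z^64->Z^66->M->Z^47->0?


Alt sum=0:
(-1)^0*31 + (-1)^1*41 + (-1)^2*64 + (-1)^3*66 + (-1)^4*? + (-1)^5*47=0
rank(M)=59


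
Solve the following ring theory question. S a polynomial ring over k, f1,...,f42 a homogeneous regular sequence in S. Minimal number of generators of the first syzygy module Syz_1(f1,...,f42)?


Regular sequence => Koszul complex is the minimal free resolution.
Syz_1 minimally generated by Koszul relations f_i*e_j - f_j*e_i (i<j): mu(Syz_1) = beta_2 = C(m,2) = m(m-1)/2
m=42
42*41/2 = 861


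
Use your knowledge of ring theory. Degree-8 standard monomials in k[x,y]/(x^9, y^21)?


k[x,y], I = (x^9, y^21), d = 8
Need i < 9 and d-i < 21.
Range: 0 <= i <= 8.
H(8) = 9


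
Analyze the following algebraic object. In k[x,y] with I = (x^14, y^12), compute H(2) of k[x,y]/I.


k[x,y], I = (x^14, y^12), d = 2
Need i < 14 and d-i < 12.
Range: 0 <= i <= 2.
H(2) = 3


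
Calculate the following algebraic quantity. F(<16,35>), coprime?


gcd(16,35)=1 => F=ab-a-b=16*35-16-35=560-51=509


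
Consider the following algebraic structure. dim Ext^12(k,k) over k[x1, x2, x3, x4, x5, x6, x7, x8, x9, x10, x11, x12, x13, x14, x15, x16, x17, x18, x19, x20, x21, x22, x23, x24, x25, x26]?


C(n,i)=C(26,12)=9657700


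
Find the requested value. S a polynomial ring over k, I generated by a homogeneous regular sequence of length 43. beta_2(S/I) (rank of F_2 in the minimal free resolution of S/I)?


Regular sequence => Koszul complex is the minimal free resolution.
Syz_1 minimally generated by Koszul relations f_i*e_j - f_j*e_i (i<j): mu(Syz_1) = beta_2 = C(m,2) = m(m-1)/2
m=43
43*42/2 = 903


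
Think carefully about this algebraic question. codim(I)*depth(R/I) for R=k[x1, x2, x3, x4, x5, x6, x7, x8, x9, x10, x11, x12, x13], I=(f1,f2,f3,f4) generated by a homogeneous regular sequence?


codim=4, depth=dim(R/I)=13-4=9
Product=4*9=36


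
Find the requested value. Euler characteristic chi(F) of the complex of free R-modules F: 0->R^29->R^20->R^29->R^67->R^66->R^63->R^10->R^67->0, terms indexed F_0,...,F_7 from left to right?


chi = sum (-1)^i * rank:
(-1)^0*29=29
(-1)^1*20=-20
(-1)^2*29=29
(-1)^3*67=-67
(-1)^4*66=66
(-1)^5*63=-63
(-1)^6*10=10
(-1)^7*67=-67
chi=-83


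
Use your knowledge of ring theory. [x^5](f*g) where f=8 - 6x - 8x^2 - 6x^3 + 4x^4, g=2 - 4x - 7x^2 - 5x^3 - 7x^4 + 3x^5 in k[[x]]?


[x^5] = sum a_i*b_j, i+j=5
  8*3=24
  -6*-7=42
  -8*-5=40
  -6*-7=42
  4*-4=-16
Sum=132


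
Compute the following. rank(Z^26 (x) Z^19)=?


rank(M(x)N) = rank(M)*rank(N)
26*19 = 494


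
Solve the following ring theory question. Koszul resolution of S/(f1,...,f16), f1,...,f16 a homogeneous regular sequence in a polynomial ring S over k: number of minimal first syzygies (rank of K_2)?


Regular sequence => Koszul complex is the minimal free resolution.
Syz_1 minimally generated by Koszul relations f_i*e_j - f_j*e_i (i<j): mu(Syz_1) = beta_2 = C(m,2) = m(m-1)/2
m=16
16*15/2 = 120


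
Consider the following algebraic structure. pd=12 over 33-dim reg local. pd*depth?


pd+depth=33
depth=33-12=21
pd*depth=12*21=252


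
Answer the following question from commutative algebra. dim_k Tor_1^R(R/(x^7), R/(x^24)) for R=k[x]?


Tor_1(R/I,R/J)=(I cap J)/IJ=(x^24)/(x^31)
dim=31-24=min(7,24)=7


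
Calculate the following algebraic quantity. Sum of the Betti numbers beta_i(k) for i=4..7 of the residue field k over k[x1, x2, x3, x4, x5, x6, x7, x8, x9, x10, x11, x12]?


Koszul resolution: beta_i(k)=C(n,i), n=12
C(12,4)=495, C(12,5)=792, C(12,6)=924, C(12,7)=792
Sum=3003


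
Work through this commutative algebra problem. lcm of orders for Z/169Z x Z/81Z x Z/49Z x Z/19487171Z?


Exponent = lcm of the cyclic orders; pairwise coprime => product.
13^2*3^4*7^2*11^7=169*81*49*19487171=13071234307131


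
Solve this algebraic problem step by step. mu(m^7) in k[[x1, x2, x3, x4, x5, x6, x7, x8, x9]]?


C(n+d-1,d)=C(15,7)=6435


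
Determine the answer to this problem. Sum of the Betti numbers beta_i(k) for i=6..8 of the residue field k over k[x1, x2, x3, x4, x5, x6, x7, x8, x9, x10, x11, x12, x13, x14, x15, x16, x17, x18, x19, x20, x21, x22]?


Koszul resolution: beta_i(k)=C(n,i), n=22
C(22,6)=74613, C(22,7)=170544, C(22,8)=319770
Sum=564927


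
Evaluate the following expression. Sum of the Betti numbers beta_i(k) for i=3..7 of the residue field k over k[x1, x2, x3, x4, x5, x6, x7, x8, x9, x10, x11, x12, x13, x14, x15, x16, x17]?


Koszul resolution: beta_i(k)=C(n,i), n=17
C(17,3)=680, C(17,4)=2380, C(17,5)=6188, C(17,6)=12376, C(17,7)=19448
Sum=41072


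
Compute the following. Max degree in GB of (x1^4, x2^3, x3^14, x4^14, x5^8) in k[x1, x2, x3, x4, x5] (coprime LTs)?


Pure powers, coprime LTs => already GB.
Degrees: 4, 3, 14, 14, 8
Max=14


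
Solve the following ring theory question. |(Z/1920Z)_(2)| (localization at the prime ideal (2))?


2-primary part: 1920=2^7*15
Size=2^7=128


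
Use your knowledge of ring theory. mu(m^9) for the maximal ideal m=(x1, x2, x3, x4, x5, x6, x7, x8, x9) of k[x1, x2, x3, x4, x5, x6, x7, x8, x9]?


Graded Nakayama: mu(m^d) = dim_k (m^d/m^(d+1)) = #degree-9 monomials in 9 vars
C(n+d-1,d)=C(17,9)=24310


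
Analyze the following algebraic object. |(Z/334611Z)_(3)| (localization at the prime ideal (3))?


3-primary part: 334611=3^9*17
Size=3^9=19683


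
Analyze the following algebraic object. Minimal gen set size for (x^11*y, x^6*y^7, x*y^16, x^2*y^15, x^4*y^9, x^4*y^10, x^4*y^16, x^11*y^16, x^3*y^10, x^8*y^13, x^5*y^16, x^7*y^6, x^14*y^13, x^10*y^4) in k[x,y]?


Remove redundant (divisible by others).
x^8*y^13 redundant.
x^14*y^13 redundant.
x^11*y^16 redundant.
x^4*y^10 redundant.
x^5*y^16 redundant.
x^4*y^16 redundant.
Min: x^11*y, x^10*y^4, x^7*y^6, x^6*y^7, x^4*y^9, x^3*y^10, x^2*y^15, x*y^16
Count=8


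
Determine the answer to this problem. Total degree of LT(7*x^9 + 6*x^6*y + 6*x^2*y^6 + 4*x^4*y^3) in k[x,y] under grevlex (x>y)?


LT: 7*x^9
deg_x=9, deg_y=0
Total=9+0=9


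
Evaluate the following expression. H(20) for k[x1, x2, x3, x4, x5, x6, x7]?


C(d+n-1,n-1)=C(26,6)=230230


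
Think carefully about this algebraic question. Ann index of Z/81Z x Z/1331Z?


Exponent = lcm of the cyclic orders; pairwise coprime => product.
3^4*11^3=81*1331=107811


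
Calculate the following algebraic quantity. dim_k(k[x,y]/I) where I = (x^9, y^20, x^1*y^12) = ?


k[x,y]/I, I = (x^9, y^20, x^1*y^12)
Rect: 9x20=180. Corner: (9-1)x(20-12)=64.
dim = 180-64 = 116


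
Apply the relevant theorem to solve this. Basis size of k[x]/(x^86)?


Basis: 1,x,...,x^85
dim=86


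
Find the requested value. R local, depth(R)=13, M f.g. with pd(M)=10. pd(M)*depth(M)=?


pd+depth=13
depth=13-10=3
pd*depth=10*3=30


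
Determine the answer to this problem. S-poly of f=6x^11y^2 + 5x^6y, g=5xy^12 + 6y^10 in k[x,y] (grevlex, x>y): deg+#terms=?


LT(f)=6x^11y^2, LT(g)=5xy^12
lcm(LM)=x^11y^12
S(f,g) (scaled by 30 to clear denominators) = 5y^10*f - 6x^10*g = -36x^10y^10 + 25x^6y^11
2 terms, deg 20.
20+2=22


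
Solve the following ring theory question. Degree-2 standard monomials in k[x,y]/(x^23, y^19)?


k[x,y], I = (x^23, y^19), d = 2
Need i < 23 and d-i < 19.
Range: 0 <= i <= 2.
H(2) = 3


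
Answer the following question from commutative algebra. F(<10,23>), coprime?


gcd(10,23)=1 => F=ab-a-b=10*23-10-23=230-33=197


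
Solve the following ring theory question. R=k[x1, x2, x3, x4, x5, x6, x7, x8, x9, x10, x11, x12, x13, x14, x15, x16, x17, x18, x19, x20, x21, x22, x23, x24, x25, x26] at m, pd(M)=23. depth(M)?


pd+depth=depth(R)=26
depth=26-23=3


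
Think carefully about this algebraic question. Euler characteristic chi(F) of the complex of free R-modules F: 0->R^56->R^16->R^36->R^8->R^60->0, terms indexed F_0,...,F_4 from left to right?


chi = sum (-1)^i * rank:
(-1)^0*56=56
(-1)^1*16=-16
(-1)^2*36=36
(-1)^3*8=-8
(-1)^4*60=60
chi=128


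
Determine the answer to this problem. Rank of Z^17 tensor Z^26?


rank(M(x)N) = rank(M)*rank(N)
17*26 = 442


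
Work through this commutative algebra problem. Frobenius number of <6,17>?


gcd(6,17)=1 => F=ab-a-b=6*17-6-17=102-23=79


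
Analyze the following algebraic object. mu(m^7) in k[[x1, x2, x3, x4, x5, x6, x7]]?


C(n+d-1,d)=C(13,7)=1716


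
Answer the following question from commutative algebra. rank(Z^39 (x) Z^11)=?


rank(M(x)N) = rank(M)*rank(N)
39*11 = 429


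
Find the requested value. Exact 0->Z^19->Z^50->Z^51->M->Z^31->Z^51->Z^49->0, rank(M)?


Alt sum=0:
(-1)^0*19 + (-1)^1*50 + (-1)^2*51 + (-1)^3*? + (-1)^4*31 + (-1)^5*51 + (-1)^6*49=0
rank(M)=49


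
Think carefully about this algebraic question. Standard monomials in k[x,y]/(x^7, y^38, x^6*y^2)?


k[x,y]/I, I = (x^7, y^38, x^6*y^2)
Rect: 7x38=266. Corner: (7-6)x(38-2)=36.
dim = 266-36 = 230


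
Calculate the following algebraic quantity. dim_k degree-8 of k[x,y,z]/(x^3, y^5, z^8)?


Need i<3, j<5, k<8 with i+j+k=8.
For each i, j ranges over max(0,8-i-7)..min(4,8-i):
  i=0: j in [1,4] -> 4
  i=1: j in [0,4] -> 5
  i=2: j in [0,4] -> 5
H(8) = 4+5+5 = 14


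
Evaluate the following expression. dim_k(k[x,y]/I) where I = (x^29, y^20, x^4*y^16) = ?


k[x,y]/I, I = (x^29, y^20, x^4*y^16)
Rect: 29x20=580. Corner: (29-4)x(20-16)=100.
dim = 580-100 = 480


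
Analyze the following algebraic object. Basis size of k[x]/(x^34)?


Basis: 1,x,...,x^33
dim=34


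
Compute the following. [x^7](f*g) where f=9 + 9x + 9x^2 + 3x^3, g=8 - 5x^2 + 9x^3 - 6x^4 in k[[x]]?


[x^7] = sum a_i*b_j, i+j=7
  3*-6=-18
Sum=-18


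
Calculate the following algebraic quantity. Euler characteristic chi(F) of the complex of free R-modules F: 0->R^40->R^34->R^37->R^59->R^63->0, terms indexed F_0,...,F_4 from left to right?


chi = sum (-1)^i * rank:
(-1)^0*40=40
(-1)^1*34=-34
(-1)^2*37=37
(-1)^3*59=-59
(-1)^4*63=63
chi=47


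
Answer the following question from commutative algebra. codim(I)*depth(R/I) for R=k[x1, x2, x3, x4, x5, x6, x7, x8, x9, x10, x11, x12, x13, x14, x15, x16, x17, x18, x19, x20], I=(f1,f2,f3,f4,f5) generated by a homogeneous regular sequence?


codim=5, depth=dim(R/I)=20-5=15
Product=5*15=75


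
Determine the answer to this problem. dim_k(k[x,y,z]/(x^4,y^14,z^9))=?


Basis: x^iy^jz^k, i<4,j<14,k<9
4*14*9=504


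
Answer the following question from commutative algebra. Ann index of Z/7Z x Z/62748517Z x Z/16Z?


Exponent = lcm of the cyclic orders; pairwise coprime => product.
7^1*13^7*2^4=7*62748517*16=7027833904


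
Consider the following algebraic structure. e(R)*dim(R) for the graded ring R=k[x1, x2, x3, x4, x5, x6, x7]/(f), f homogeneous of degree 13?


e(R)=deg(f)=13, dim(R)=7-1=6
e*dim=13*6=78


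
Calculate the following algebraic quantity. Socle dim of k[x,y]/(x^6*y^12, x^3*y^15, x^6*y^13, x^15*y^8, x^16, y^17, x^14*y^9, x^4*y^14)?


Socle = ann(m) = span of standard monomials u with x*u, y*u in I (staircase corners).
Redundant generators: x^6*y^13
Minimal generators: x^16, x^15*y^8, x^14*y^9, x^6*y^12, x^4*y^14, x^3*y^15, y^17
Corners: x^2y^16, x^3y^14, x^5y^13, x^13y^11, x^14y^8, x^15y^7
Socle dim=6


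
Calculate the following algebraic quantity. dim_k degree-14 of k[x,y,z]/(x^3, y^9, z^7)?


Need i<3, j<9, k<7 with i+j+k=14.
For each i, j ranges over max(0,14-i-6)..min(8,14-i):
  i=0: j in [8,8] -> 1
  i=1: j in [7,8] -> 2
  i=2: j in [6,8] -> 3
H(14) = 1+2+3 = 6


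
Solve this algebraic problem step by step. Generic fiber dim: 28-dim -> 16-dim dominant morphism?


dim(fiber)=dim(X)-dim(Y)=28-16=12


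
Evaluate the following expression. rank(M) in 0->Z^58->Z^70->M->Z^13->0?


Alt sum=0:
(-1)^0*58 + (-1)^1*70 + (-1)^2*? + (-1)^3*13=0
rank(M)=25


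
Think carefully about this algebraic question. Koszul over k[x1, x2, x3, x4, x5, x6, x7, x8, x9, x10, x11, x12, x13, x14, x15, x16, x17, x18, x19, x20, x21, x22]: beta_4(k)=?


C(n,i)=C(22,4)=7315


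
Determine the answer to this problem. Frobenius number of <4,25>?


gcd(4,25)=1 => F=ab-a-b=4*25-4-25=100-29=71


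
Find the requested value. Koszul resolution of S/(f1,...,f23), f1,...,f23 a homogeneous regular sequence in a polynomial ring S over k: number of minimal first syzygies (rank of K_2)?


Regular sequence => Koszul complex is the minimal free resolution.
Syz_1 minimally generated by Koszul relations f_i*e_j - f_j*e_i (i<j): mu(Syz_1) = beta_2 = C(m,2) = m(m-1)/2
m=23
23*22/2 = 253


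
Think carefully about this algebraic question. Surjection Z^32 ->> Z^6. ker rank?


rank(ker) = 32-6 = 26


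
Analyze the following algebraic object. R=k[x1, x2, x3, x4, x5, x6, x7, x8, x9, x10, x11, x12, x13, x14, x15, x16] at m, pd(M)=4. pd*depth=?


pd+depth=16
depth=16-4=12
pd*depth=4*12=48


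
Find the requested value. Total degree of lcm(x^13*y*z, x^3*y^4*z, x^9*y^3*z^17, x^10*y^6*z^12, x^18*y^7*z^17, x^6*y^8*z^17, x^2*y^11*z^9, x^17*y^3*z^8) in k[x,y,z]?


lcm = componentwise max:
x: max(13,3,9,10,18,6,2,17)=18
y: max(1,4,3,6,7,8,11,3)=11
z: max(1,1,17,12,17,17,9,8)=17
Total=18+11+17=46


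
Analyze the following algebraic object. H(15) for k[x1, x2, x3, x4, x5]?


C(d+n-1,n-1)=C(19,4)=3876


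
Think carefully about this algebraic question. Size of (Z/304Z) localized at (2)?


2-primary part: 304=2^4*19
Size=2^4=16


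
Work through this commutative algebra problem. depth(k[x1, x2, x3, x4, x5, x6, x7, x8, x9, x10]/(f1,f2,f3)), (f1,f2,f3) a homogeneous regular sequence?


depth(R)=10
depth(R/I)=10-3=7


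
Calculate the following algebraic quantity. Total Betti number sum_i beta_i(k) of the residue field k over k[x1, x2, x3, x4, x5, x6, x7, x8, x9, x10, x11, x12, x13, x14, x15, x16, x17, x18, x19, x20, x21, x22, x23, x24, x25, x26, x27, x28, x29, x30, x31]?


Koszul resolution: beta_i(k)=C(n,i), n=31
sum_i C(31,i) = 2^31 = 2147483648


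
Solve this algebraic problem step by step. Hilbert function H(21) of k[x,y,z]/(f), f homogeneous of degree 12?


C(23,2)-C(11,2)=253-55=198


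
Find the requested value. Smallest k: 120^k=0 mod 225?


120^k mod 225:
k=1: 120
k=2: 0
First zero at k = 2


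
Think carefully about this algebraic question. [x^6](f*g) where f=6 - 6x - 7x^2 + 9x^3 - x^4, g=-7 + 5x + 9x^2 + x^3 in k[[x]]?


[x^6] = sum a_i*b_j, i+j=6
  9*1=9
  -1*9=-9
Sum=0


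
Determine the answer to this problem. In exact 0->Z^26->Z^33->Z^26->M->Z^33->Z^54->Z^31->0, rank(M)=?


Alt sum=0:
(-1)^0*26 + (-1)^1*33 + (-1)^2*26 + (-1)^3*? + (-1)^4*33 + (-1)^5*54 + (-1)^6*31=0
rank(M)=29


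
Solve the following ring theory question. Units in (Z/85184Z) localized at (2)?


Local ring = Z/64Z.
phi(64) = 2^5*(2-1) = 32


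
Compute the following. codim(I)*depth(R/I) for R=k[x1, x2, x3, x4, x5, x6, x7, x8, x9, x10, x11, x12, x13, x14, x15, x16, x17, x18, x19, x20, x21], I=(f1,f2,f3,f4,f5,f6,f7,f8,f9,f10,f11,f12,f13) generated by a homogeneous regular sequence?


codim=13, depth=dim(R/I)=21-13=8
Product=13*8=104


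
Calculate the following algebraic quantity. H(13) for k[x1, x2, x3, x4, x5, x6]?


C(d+n-1,n-1)=C(18,5)=8568


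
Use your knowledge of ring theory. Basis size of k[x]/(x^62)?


Basis: 1,x,...,x^61
dim=62


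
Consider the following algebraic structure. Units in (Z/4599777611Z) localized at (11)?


Local ring = Z/161051Z.
phi(161051) = 11^4*(11-1) = 146410


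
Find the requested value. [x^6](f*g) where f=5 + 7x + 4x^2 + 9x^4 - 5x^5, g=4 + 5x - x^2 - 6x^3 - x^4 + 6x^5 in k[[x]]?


[x^6] = sum a_i*b_j, i+j=6
  7*6=42
  4*-1=-4
  9*-1=-9
  -5*5=-25
Sum=4


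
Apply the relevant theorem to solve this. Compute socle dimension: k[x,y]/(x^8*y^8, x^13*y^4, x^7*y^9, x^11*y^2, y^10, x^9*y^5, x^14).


Socle = ann(m) = span of standard monomials u with x*u, y*u in I (staircase corners).
Redundant generators: x^13*y^4
Minimal generators: x^14, x^11*y^2, x^9*y^5, x^8*y^8, x^7*y^9, y^10
Corners: x^6y^9, x^7y^8, x^8y^7, x^10y^4, x^13y
Socle dim=5


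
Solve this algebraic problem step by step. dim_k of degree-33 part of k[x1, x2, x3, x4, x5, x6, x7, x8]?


C(d+n-1,n-1)=C(40,7)=18643560


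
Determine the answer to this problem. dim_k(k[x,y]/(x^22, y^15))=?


Basis: x^i*y^j, i<22, j<15
22*15=330


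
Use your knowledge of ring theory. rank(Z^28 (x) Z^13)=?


rank(M(x)N) = rank(M)*rank(N)
28*13 = 364


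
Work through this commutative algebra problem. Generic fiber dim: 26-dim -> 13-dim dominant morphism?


dim(fiber)=dim(X)-dim(Y)=26-13=13


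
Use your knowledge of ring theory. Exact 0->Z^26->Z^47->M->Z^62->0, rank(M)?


Alt sum=0:
(-1)^0*26 + (-1)^1*47 + (-1)^2*? + (-1)^3*62=0
rank(M)=83


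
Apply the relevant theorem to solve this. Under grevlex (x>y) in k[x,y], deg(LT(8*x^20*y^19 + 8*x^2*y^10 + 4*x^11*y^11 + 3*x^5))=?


LT: 8*x^20*y^19
deg_x=20, deg_y=19
Total=20+19=39


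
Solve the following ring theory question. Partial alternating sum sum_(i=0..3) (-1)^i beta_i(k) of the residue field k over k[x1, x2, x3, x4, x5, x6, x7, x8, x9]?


Koszul resolution: beta_i(k)=C(n,i), n=9
sum_(i=0..p) (-1)^i C(n,i) = (-1)^p C(n-1,p)
(-1)^3*C(8,3) = (-1)^3*56 = -56


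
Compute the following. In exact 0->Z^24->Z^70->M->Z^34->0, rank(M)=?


Alt sum=0:
(-1)^0*24 + (-1)^1*70 + (-1)^2*? + (-1)^3*34=0
rank(M)=80


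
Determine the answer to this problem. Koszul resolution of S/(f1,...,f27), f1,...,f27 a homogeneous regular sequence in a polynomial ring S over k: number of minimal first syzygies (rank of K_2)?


Regular sequence => Koszul complex is the minimal free resolution.
Syz_1 minimally generated by Koszul relations f_i*e_j - f_j*e_i (i<j): mu(Syz_1) = beta_2 = C(m,2) = m(m-1)/2
m=27
27*26/2 = 351


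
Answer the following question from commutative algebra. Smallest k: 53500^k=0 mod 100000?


53500^k mod 100000:
k=1: 53500
k=2: 50000
k=3: 0
First zero at k = 3


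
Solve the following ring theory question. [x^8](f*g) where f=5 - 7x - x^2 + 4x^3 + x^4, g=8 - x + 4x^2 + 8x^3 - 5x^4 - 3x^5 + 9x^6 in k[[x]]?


[x^8] = sum a_i*b_j, i+j=8
  -1*9=-9
  4*-3=-12
  1*-5=-5
Sum=-26


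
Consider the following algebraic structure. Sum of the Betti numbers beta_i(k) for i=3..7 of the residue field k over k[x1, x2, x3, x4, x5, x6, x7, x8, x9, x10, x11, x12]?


Koszul resolution: beta_i(k)=C(n,i), n=12
C(12,3)=220, C(12,4)=495, C(12,5)=792, C(12,6)=924, C(12,7)=792
Sum=3223


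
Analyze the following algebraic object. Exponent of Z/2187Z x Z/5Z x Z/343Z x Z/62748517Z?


Exponent = lcm of the cyclic orders; pairwise coprime => product.
3^7*5^1*7^3*13^7=2187*5*343*62748517=235351176454485


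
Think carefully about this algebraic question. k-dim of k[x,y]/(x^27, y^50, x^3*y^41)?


k[x,y]/I, I = (x^27, y^50, x^3*y^41)
Rect: 27x50=1350. Corner: (27-3)x(50-41)=216.
dim = 1350-216 = 1134


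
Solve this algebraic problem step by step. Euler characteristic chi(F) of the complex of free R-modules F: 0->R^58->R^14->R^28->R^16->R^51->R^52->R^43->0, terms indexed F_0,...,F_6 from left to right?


chi = sum (-1)^i * rank:
(-1)^0*58=58
(-1)^1*14=-14
(-1)^2*28=28
(-1)^3*16=-16
(-1)^4*51=51
(-1)^5*52=-52
(-1)^6*43=43
chi=98


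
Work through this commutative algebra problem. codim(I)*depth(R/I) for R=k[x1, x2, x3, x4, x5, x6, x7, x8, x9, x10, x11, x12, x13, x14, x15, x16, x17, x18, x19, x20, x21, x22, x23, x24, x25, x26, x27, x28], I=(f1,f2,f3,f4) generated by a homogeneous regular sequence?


codim=4, depth=dim(R/I)=28-4=24
Product=4*24=96


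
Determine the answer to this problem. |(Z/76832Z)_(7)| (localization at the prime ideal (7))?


7-primary part: 76832=7^4*32
Size=7^4=2401


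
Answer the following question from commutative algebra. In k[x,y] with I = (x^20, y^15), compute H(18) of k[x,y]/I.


k[x,y], I = (x^20, y^15), d = 18
Need i < 20 and d-i < 15.
Range: 4 <= i <= 18.
H(18) = 15


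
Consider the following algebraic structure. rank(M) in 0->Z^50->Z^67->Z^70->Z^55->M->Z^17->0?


Alt sum=0:
(-1)^0*50 + (-1)^1*67 + (-1)^2*70 + (-1)^3*55 + (-1)^4*? + (-1)^5*17=0
rank(M)=19


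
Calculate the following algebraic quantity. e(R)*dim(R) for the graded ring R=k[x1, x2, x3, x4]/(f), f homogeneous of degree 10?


e(R)=deg(f)=10, dim(R)=4-1=3
e*dim=10*3=30


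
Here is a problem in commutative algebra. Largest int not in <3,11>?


gcd(3,11)=1 => F=ab-a-b=3*11-3-11=33-14=19


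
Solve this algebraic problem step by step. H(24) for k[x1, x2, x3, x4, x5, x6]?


C(d+n-1,n-1)=C(29,5)=118755


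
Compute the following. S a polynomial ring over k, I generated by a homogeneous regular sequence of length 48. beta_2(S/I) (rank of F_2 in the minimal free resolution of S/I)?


Regular sequence => Koszul complex is the minimal free resolution.
Syz_1 minimally generated by Koszul relations f_i*e_j - f_j*e_i (i<j): mu(Syz_1) = beta_2 = C(m,2) = m(m-1)/2
m=48
48*47/2 = 1128


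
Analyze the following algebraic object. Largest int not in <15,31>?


gcd(15,31)=1 => F=ab-a-b=15*31-15-31=465-46=419


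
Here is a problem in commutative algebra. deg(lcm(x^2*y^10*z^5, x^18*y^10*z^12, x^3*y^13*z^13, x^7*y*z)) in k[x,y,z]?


lcm = componentwise max:
x: max(2,18,3,7)=18
y: max(10,10,13,1)=13
z: max(5,12,13,1)=13
Total=18+13+13=44


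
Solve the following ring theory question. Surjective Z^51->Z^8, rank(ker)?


rank(ker) = 51-8 = 43


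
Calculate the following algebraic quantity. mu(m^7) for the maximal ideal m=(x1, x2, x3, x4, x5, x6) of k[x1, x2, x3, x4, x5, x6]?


Graded Nakayama: mu(m^d) = dim_k (m^d/m^(d+1)) = #degree-7 monomials in 6 vars
C(n+d-1,d)=C(12,7)=792


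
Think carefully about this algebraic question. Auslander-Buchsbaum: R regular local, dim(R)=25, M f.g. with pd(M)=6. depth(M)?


pd+depth=depth(R)=25
depth=25-6=19


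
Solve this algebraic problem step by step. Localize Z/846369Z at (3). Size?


3-primary part: 846369=3^9*43
Size=3^9=19683


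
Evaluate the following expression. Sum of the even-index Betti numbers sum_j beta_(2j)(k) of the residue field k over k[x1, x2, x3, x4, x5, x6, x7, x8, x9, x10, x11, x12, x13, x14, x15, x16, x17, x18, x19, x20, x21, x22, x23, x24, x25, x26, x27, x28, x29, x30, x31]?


Koszul resolution: beta_i(k)=C(n,i), n=31
sum_even C(31,i) = 2^(n-1) = 2^30 = 1073741824


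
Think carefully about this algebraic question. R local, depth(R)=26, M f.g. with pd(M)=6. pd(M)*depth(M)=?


pd+depth=26
depth=26-6=20
pd*depth=6*20=120


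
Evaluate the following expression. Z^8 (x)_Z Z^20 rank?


rank(M(x)N) = rank(M)*rank(N)
8*20 = 160


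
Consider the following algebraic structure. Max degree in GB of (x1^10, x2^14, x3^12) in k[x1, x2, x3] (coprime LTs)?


Pure powers, coprime LTs => already GB.
Degrees: 10, 14, 12
Max=14


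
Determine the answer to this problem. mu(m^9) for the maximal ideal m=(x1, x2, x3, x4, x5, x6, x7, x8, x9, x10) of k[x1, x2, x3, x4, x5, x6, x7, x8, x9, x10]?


Graded Nakayama: mu(m^d) = dim_k (m^d/m^(d+1)) = #degree-9 monomials in 10 vars
C(n+d-1,d)=C(18,9)=48620


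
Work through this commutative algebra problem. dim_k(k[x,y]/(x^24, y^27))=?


Basis: x^i*y^j, i<24, j<27
24*27=648


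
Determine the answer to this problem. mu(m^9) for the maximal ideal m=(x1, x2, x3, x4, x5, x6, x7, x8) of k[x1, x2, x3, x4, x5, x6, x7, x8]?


Graded Nakayama: mu(m^d) = dim_k (m^d/m^(d+1)) = #degree-9 monomials in 8 vars
C(n+d-1,d)=C(16,9)=11440


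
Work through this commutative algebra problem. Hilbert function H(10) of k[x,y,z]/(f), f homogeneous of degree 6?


C(12,2)-C(6,2)=66-15=51


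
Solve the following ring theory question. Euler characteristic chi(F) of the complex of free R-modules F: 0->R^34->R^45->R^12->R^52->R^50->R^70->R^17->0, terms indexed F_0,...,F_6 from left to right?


chi = sum (-1)^i * rank:
(-1)^0*34=34
(-1)^1*45=-45
(-1)^2*12=12
(-1)^3*52=-52
(-1)^4*50=50
(-1)^5*70=-70
(-1)^6*17=17
chi=-54


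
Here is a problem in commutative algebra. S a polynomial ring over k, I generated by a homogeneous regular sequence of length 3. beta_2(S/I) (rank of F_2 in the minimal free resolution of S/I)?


Regular sequence => Koszul complex is the minimal free resolution.
Syz_1 minimally generated by Koszul relations f_i*e_j - f_j*e_i (i<j): mu(Syz_1) = beta_2 = C(m,2) = m(m-1)/2
m=3
3*2/2 = 3


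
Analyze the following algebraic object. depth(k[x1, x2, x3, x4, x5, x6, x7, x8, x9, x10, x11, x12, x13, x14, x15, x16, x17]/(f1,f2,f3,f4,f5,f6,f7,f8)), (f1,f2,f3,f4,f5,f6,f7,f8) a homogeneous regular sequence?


depth(R)=17
depth(R/I)=17-8=9


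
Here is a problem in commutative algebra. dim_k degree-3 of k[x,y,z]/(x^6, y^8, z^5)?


Need i<6, j<8, k<5 with i+j+k=3.
For each i, j ranges over max(0,3-i-4)..min(7,3-i):
  i=0: j in [0,3] -> 4
  i=1: j in [0,2] -> 3
  i=2: j in [0,1] -> 2
  i=3: j in [0,0] -> 1
H(3) = 4+3+2+1 = 10


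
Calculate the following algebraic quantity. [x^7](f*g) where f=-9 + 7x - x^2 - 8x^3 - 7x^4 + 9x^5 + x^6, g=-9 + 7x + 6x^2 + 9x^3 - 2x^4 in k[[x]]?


[x^7] = sum a_i*b_j, i+j=7
  -8*-2=16
  -7*9=-63
  9*6=54
  1*7=7
Sum=14


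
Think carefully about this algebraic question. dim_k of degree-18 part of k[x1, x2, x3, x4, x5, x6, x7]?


C(d+n-1,n-1)=C(24,6)=134596


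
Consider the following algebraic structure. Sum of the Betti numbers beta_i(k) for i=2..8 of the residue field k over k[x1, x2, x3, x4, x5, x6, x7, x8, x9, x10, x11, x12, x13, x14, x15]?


Koszul resolution: beta_i(k)=C(n,i), n=15
C(15,2)=105, C(15,3)=455, C(15,4)=1365, C(15,5)=3003, C(15,6)=5005, C(15,7)=6435, C(15,8)=6435
Sum=22803


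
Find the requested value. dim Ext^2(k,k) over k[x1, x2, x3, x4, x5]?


C(n,i)=C(5,2)=10


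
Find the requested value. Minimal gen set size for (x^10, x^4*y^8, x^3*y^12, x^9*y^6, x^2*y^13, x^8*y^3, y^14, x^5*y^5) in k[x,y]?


Remove redundant (divisible by others).
x^9*y^6 redundant.
Min: x^10, x^8*y^3, x^5*y^5, x^4*y^8, x^3*y^12, x^2*y^13, y^14
Count=7


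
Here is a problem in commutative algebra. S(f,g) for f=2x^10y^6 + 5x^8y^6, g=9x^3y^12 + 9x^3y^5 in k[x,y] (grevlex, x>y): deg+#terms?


LT(f)=2x^10y^6, LT(g)=9x^3y^12
lcm(LM)=x^10y^12
S(f,g) (scaled by 18 to clear denominators) = 9y^6*f - 2x^7*g = 45x^8y^12 - 18x^10y^5
2 terms, deg 20.
20+2=22


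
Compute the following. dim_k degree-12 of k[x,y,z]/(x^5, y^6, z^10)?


Need i<5, j<6, k<10 with i+j+k=12.
For each i, j ranges over max(0,12-i-9)..min(5,12-i):
  i=0: j in [3,5] -> 3
  i=1: j in [2,5] -> 4
  i=2: j in [1,5] -> 5
  i=3: j in [0,5] -> 6
  i=4: j in [0,5] -> 6
H(12) = 3+4+5+6+6 = 24


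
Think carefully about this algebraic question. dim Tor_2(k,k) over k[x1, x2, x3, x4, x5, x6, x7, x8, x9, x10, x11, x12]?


Koszul: C(n,i)=C(12,2)=66


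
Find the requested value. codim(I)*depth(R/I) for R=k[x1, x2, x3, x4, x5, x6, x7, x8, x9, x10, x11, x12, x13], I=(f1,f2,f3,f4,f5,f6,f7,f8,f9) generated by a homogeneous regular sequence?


codim=9, depth=dim(R/I)=13-9=4
Product=9*4=36


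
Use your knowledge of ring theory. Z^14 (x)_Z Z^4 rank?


rank(M(x)N) = rank(M)*rank(N)
14*4 = 56


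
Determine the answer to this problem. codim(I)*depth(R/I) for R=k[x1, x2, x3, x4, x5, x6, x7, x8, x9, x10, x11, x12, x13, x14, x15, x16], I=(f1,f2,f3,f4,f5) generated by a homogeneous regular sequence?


codim=5, depth=dim(R/I)=16-5=11
Product=5*11=55


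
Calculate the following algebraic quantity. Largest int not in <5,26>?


gcd(5,26)=1 => F=ab-a-b=5*26-5-26=130-31=99


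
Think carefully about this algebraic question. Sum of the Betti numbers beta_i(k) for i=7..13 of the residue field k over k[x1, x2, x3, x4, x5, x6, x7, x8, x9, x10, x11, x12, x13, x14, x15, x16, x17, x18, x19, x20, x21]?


Koszul resolution: beta_i(k)=C(n,i), n=21
C(21,7)=116280, C(21,8)=203490, C(21,9)=293930, C(21,10)=352716, C(21,11)=352716, C(21,12)=293930, C(21,13)=203490
Sum=1816552


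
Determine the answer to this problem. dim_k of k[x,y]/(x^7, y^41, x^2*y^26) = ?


k[x,y]/I, I = (x^7, y^41, x^2*y^26)
Rect: 7x41=287. Corner: (7-2)x(41-26)=75.
dim = 287-75 = 212


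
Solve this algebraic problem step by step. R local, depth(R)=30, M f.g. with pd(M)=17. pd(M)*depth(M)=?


pd+depth=30
depth=30-17=13
pd*depth=17*13=221


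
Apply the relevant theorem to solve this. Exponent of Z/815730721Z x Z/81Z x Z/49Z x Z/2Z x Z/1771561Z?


Exponent = lcm of the cyclic orders; pairwise coprime => product.
13^8*3^4*7^2*2^1*11^6=815730721*81*49*2*1771561=11471336617230668178


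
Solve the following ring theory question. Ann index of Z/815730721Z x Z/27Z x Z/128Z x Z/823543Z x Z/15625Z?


Exponent = lcm of the cyclic orders; pairwise coprime => product.
13^8*3^3*2^7*7^7*5^6=815730721*27*128*823543*15625=36276623558883162000000


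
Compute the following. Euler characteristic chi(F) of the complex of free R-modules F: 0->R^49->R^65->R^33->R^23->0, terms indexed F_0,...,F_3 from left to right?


chi = sum (-1)^i * rank:
(-1)^0*49=49
(-1)^1*65=-65
(-1)^2*33=33
(-1)^3*23=-23
chi=-6


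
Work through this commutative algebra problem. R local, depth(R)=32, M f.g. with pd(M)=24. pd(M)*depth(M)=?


pd+depth=32
depth=32-24=8
pd*depth=24*8=192


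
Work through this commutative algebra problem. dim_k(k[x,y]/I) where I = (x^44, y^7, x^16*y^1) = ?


k[x,y]/I, I = (x^44, y^7, x^16*y^1)
Rect: 44x7=308. Corner: (44-16)x(7-1)=168.
dim = 308-168 = 140


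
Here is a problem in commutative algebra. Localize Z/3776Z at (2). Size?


2-primary part: 3776=2^6*59
Size=2^6=64


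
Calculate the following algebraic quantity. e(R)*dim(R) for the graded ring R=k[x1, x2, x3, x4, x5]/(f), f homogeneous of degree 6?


e(R)=deg(f)=6, dim(R)=5-1=4
e*dim=6*4=24


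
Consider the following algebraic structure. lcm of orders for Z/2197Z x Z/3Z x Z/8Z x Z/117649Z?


Exponent = lcm of the cyclic orders; pairwise coprime => product.
13^3*3^1*2^3*7^6=2197*3*8*117649=6203396472


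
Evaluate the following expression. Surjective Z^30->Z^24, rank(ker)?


rank(ker) = 30-24 = 6


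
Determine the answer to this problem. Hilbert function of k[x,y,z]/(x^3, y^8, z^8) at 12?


Need i<3, j<8, k<8 with i+j+k=12.
For each i, j ranges over max(0,12-i-7)..min(7,12-i):
  i=0: j in [5,7] -> 3
  i=1: j in [4,7] -> 4
  i=2: j in [3,7] -> 5
H(12) = 3+4+5 = 12


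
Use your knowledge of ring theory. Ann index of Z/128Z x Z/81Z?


Exponent = lcm of the cyclic orders; pairwise coprime => product.
2^7*3^4=128*81=10368


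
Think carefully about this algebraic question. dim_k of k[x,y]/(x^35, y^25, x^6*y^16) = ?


k[x,y]/I, I = (x^35, y^25, x^6*y^16)
Rect: 35x25=875. Corner: (35-6)x(25-16)=261.
dim = 875-261 = 614


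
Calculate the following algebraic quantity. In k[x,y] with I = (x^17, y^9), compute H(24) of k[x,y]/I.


k[x,y], I = (x^17, y^9), d = 24
Need i < 17 and d-i < 9.
Range: 16 <= i <= 16.
H(24) = 1
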